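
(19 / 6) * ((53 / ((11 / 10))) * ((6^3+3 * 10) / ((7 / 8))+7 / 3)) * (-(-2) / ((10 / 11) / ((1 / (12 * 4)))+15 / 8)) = 95914736 / 50463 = 1900.69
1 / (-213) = -1 / 213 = -0.00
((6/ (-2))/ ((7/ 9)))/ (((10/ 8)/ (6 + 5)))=-1188/ 35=-33.94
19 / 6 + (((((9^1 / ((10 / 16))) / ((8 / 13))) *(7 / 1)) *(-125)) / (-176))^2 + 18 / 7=8807470733 / 650496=13539.62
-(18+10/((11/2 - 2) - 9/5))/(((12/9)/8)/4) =-9744/17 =-573.18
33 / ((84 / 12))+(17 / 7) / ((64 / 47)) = 2911 / 448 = 6.50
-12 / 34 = -6 / 17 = -0.35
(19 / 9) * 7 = 133 / 9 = 14.78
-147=-147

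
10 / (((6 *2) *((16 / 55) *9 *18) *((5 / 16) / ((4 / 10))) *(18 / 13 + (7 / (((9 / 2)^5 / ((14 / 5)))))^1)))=173745 / 10710356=0.02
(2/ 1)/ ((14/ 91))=13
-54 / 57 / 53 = -18 / 1007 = -0.02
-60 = -60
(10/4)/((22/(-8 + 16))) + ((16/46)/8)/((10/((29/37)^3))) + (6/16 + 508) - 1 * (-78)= 587.29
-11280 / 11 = -1025.45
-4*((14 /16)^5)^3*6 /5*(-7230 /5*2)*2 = 10297460915066367 /2748779069440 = 3746.19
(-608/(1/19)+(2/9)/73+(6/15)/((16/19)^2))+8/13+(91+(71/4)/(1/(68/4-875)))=-145890214939/5466240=-26689.32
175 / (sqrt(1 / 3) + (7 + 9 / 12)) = 65100 / 2867 - 2800 *sqrt(3) / 2867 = 21.02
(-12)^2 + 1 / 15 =2161 / 15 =144.07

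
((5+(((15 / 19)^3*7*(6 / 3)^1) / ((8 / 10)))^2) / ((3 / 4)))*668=9949481407660 / 141137643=70494.88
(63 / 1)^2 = 3969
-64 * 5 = -320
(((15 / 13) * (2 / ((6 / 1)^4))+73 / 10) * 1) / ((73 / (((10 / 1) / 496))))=3307 / 1639872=0.00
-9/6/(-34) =3/68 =0.04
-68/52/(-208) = 17/2704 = 0.01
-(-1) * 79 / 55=79 / 55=1.44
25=25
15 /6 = 5 /2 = 2.50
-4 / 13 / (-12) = 1 / 39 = 0.03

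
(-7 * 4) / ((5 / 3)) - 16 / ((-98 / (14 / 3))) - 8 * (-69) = 535.96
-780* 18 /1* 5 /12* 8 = -46800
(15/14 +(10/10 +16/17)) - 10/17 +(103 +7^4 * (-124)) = -70833221/238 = -297618.58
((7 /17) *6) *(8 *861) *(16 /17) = 4628736 /289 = 16016.39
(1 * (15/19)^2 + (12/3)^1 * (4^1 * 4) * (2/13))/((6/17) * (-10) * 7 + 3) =-835261/1731717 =-0.48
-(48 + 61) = -109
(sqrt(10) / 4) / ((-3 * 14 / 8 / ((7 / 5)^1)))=-sqrt(10) / 15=-0.21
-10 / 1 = -10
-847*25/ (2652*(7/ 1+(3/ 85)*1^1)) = -105875/ 93288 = -1.13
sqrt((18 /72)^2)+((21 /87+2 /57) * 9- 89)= -190121 /2204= -86.26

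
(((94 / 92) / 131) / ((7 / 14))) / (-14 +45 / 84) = -1316 / 1135901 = -0.00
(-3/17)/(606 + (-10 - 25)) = -3/9707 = -0.00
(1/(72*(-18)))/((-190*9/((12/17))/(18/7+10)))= 11/2747115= 0.00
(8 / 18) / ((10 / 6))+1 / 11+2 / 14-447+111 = -387502 / 1155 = -335.50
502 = 502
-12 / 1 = -12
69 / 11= 6.27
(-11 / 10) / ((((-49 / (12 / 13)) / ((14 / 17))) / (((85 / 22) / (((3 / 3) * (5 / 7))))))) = 6 / 65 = 0.09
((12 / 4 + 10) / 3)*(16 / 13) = 16 / 3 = 5.33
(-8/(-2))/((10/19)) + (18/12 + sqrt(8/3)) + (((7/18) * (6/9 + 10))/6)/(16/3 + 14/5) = 10.82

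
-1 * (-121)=121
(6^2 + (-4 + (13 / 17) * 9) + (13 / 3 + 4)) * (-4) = -9632 / 51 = -188.86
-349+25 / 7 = -2418 / 7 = -345.43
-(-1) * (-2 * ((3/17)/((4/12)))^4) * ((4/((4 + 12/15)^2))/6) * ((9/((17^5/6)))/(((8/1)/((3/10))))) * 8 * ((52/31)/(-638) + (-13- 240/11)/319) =1196627985/206397929879474608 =0.00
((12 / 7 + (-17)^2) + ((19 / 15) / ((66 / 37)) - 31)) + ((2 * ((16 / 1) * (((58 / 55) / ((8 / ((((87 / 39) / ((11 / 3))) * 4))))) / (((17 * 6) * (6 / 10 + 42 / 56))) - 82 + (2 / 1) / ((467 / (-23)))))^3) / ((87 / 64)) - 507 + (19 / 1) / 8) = -3113662669837880910099107549594082737137 / 933796302916559636901922815240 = -3334413147.83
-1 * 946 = -946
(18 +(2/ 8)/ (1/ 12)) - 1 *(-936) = 957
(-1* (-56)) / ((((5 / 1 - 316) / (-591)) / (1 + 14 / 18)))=176512 / 933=189.19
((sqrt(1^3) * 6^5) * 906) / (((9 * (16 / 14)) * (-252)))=-2718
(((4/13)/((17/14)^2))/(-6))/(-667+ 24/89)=712/13649181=0.00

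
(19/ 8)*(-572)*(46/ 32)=-62491/ 32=-1952.84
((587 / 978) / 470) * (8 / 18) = 0.00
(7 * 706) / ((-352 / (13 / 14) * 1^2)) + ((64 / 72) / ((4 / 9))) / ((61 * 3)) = -839083 / 64416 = -13.03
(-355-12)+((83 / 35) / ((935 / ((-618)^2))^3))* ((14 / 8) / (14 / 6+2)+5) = 324829219794534973313 / 371917170625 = 873391296.37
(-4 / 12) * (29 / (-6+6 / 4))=58 / 27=2.15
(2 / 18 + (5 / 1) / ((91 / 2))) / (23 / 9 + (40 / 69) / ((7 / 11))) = 4163 / 65299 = 0.06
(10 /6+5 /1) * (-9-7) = -320 /3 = -106.67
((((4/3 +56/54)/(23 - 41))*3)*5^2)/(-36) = 200/729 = 0.27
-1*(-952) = 952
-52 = -52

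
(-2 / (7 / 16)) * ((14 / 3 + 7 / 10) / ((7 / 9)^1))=-1104 / 35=-31.54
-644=-644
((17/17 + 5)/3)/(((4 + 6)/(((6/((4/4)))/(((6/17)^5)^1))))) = 1419857/6480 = 219.11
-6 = -6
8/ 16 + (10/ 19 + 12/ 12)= 77/ 38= 2.03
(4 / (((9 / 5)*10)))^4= 16 / 6561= 0.00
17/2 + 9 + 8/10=183/10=18.30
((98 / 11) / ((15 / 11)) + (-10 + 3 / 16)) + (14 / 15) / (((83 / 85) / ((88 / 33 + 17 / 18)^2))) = 14819999 / 1613520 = 9.18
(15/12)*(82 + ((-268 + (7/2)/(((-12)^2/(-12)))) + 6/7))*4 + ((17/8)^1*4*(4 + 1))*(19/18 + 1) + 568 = -136993/504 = -271.81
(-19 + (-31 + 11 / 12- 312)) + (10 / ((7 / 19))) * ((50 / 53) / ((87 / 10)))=-46238747 / 129108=-358.14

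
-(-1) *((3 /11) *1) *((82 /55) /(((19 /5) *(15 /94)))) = 7708 /11495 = 0.67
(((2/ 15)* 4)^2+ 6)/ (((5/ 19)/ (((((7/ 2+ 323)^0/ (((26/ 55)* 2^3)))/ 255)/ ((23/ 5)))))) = 147763/ 27448200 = 0.01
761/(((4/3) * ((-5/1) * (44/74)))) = -84471/440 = -191.98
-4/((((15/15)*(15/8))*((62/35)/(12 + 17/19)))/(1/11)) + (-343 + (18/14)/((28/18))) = -654470041/1904826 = -343.59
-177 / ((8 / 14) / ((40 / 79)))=-12390 / 79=-156.84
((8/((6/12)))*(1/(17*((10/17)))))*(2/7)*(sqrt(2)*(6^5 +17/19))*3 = 7092528*sqrt(2)/665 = 15083.23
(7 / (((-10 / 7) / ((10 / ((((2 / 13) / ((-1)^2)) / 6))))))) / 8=-1911 / 8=-238.88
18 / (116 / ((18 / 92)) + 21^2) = 162 / 9305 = 0.02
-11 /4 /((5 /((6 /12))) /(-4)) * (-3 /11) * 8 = -12 /5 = -2.40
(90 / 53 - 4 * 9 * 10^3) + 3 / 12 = -7631587 / 212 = -35998.05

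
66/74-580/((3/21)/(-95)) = 14270933/37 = 385700.89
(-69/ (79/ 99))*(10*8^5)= -2238382080/ 79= -28333950.38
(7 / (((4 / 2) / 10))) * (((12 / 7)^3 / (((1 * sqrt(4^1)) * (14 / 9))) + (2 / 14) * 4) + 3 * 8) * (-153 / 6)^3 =-10427031855 / 686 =-15199754.89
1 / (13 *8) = 1 / 104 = 0.01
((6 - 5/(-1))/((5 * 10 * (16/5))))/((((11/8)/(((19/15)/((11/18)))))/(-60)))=-342/55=-6.22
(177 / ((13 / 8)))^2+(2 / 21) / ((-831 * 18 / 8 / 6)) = 104970694064 / 8847657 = 11864.24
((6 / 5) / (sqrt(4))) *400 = 240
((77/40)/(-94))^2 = 5929/14137600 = 0.00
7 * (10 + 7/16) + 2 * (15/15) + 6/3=1233/16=77.06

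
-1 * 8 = -8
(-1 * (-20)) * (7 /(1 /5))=700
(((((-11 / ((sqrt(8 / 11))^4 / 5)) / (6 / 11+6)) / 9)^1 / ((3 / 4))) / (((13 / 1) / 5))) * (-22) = 4026275 / 202176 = 19.91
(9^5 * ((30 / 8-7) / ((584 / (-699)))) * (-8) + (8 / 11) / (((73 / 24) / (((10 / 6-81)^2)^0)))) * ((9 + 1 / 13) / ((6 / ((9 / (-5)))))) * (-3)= -626830645275 / 41756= -15011750.29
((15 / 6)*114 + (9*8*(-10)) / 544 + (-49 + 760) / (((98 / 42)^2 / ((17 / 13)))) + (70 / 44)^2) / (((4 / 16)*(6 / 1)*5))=2395147379 / 39309270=60.93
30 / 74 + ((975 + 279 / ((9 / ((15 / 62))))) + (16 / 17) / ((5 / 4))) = 6187211 / 6290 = 983.66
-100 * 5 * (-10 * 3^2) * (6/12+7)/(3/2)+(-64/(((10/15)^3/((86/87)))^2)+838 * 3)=190740198/841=226801.66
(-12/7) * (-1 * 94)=1128/7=161.14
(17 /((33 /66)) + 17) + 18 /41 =51.44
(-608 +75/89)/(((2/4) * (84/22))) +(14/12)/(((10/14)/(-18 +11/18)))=-116548211/336420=-346.44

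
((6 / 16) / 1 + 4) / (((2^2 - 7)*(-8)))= 35 / 192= 0.18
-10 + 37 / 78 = -743 / 78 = -9.53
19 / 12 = 1.58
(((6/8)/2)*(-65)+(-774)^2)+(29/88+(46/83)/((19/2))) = 20783510535/34694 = 599052.01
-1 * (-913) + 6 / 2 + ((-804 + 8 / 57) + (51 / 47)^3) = 671197723 / 5917911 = 113.42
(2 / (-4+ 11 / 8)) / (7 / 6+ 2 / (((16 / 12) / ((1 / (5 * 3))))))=-80 / 133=-0.60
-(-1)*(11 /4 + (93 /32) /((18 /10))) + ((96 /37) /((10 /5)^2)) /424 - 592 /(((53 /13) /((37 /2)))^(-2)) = -775791245 /31815264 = -24.38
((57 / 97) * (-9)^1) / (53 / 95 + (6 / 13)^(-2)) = -1.01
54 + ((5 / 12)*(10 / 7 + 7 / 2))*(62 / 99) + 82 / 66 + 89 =403405 / 2772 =145.53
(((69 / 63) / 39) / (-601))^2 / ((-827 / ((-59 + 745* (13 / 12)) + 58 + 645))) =-9211477 / 2404382194268964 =-0.00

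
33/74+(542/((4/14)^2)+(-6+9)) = 245789/37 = 6642.95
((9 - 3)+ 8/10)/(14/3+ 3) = 102/115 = 0.89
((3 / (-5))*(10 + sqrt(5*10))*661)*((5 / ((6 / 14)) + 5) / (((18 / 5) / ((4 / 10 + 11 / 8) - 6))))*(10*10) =69818125*sqrt(2) / 18 + 69818125 / 9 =13242999.40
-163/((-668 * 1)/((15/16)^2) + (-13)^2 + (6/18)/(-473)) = 17347275/62901034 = 0.28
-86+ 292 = 206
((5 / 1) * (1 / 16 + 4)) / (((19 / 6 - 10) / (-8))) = 975 / 41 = 23.78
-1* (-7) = 7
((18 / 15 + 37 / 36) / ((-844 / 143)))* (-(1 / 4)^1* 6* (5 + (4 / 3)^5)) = 5.22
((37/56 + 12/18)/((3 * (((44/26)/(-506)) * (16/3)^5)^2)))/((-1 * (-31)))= 130802871303/1908752185819136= 0.00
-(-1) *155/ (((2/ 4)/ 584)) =181040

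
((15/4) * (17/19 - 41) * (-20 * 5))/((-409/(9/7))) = -2571750/54397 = -47.28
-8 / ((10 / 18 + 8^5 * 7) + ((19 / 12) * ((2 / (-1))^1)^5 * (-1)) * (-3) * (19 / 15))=-360 / 10313281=-0.00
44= 44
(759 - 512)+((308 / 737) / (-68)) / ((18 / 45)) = 562631 / 2278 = 246.98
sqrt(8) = 2 * sqrt(2) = 2.83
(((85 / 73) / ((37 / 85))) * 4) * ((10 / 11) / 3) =289000 / 89133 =3.24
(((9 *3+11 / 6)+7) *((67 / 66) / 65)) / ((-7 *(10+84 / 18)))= -2881 / 528528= -0.01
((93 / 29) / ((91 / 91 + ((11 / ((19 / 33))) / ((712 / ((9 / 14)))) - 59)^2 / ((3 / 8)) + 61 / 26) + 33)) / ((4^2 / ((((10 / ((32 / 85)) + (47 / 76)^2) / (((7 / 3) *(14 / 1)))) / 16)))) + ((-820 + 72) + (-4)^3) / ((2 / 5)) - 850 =-17410660528217586096663 / 6045368241293232256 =-2880.00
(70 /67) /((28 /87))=435 /134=3.25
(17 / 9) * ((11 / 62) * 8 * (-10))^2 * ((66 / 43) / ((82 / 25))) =905080000 / 5082729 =178.07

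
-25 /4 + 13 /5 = -73 /20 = -3.65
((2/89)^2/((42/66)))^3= 85184/170464582799623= 0.00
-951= -951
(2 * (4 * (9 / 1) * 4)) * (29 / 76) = 2088 / 19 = 109.89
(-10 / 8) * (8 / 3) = -10 / 3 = -3.33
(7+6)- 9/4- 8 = 11/4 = 2.75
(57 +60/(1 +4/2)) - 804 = -727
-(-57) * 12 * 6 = 4104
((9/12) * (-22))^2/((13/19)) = 20691/52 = 397.90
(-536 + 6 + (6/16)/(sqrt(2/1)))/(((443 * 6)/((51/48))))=-4505/21264 + 17 * sqrt(2)/226816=-0.21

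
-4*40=-160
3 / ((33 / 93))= 93 / 11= 8.45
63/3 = 21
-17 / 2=-8.50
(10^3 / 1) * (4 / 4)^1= 1000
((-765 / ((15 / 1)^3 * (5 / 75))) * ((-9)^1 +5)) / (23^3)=68 / 60835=0.00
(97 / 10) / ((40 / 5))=1.21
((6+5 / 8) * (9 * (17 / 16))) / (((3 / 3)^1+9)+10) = 8109 / 2560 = 3.17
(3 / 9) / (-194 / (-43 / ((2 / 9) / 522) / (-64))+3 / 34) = -1144746 / 119123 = -9.61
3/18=1/6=0.17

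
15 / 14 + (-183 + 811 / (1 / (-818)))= -663579.93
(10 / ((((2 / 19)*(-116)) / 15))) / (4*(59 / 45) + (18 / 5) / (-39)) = -833625 / 349624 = -2.38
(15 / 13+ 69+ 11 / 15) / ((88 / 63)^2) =18287829 / 503360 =36.33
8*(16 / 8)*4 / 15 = 64 / 15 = 4.27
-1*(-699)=699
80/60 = 4/3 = 1.33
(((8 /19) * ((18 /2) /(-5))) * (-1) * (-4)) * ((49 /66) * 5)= -2352 /209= -11.25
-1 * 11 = -11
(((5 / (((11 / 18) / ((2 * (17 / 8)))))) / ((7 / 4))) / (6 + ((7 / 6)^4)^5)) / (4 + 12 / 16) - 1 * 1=-126454154727093747671 / 148829844380279160791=-0.85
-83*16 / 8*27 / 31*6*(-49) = 1317708 / 31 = 42506.71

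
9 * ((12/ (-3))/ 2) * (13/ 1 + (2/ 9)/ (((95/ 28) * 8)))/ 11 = -22244/ 1045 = -21.29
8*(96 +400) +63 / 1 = 4031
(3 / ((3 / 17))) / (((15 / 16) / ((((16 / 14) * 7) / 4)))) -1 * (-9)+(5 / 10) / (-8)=10849 / 240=45.20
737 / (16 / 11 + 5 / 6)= 48642 / 151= 322.13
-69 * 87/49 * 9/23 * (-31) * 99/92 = 7209081/4508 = 1599.18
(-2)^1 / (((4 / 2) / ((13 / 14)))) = -13 / 14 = -0.93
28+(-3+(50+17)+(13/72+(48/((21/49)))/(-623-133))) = 19879/216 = 92.03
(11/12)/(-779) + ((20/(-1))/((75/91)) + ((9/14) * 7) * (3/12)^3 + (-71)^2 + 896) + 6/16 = 2948073759/498560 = 5913.18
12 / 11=1.09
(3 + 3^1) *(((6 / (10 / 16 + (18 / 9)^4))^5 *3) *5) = 22932357120 / 41615795893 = 0.55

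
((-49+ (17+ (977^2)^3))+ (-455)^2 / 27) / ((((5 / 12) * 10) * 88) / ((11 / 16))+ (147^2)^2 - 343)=11740893558457304582 / 6303812463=1862506796.86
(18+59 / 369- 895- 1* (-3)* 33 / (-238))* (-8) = 308169532 / 43911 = 7018.05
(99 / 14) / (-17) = -99 / 238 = -0.42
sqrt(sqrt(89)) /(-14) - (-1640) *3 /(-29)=-169.87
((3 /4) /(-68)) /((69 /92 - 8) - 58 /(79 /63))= 237 /1149676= 0.00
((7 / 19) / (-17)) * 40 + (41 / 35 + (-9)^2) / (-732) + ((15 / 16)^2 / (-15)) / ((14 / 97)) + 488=486.61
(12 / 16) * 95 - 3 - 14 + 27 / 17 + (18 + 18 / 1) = 6245 / 68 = 91.84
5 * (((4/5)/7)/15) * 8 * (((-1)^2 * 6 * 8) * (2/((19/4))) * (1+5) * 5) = 24576/133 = 184.78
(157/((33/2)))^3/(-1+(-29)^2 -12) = 7739786/7438959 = 1.04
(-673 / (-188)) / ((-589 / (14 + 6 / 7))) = -17498 / 193781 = -0.09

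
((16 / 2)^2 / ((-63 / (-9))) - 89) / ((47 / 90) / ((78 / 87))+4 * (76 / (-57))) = 1308060 / 77819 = 16.81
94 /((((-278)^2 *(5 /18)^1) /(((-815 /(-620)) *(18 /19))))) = 620541 /113800690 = 0.01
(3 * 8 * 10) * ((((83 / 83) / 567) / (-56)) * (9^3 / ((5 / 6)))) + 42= 1734 / 49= 35.39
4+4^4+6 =266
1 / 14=0.07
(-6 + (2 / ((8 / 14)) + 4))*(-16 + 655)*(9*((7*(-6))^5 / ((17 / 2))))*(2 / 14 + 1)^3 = -3365789220864 / 17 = -197987601227.29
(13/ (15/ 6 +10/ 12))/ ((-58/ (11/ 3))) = -143/ 580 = -0.25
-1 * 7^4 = -2401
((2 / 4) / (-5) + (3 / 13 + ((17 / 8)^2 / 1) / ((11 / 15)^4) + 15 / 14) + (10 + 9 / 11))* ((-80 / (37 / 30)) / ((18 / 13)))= -19636290305 / 15168076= -1294.58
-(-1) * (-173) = -173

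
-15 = -15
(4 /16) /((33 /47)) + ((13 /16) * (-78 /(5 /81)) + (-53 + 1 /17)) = -24218597 /22440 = -1079.26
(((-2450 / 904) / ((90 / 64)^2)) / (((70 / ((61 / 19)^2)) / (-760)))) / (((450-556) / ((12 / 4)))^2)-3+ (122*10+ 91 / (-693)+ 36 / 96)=1938246773809 / 1592163672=1217.37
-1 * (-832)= 832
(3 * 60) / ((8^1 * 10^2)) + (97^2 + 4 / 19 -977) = 6408651 / 760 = 8432.44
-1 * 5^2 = -25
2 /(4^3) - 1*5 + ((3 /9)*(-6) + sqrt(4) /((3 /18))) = 161 /32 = 5.03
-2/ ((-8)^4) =-0.00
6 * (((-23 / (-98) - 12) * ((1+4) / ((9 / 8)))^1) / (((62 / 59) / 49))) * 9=-131665.16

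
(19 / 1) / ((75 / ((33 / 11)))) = 19 / 25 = 0.76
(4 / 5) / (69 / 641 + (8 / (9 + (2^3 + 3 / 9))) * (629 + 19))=33332 / 12465525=0.00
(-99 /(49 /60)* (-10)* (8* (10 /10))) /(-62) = -237600 /1519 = -156.42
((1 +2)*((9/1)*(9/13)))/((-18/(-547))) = 14769/26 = 568.04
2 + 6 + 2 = 10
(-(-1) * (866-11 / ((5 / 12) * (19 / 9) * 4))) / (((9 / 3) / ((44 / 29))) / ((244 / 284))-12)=-220015532 / 2472945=-88.97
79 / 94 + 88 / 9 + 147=133345 / 846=157.62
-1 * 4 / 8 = -1 / 2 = -0.50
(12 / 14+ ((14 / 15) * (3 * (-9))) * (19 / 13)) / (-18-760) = 8184 / 176995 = 0.05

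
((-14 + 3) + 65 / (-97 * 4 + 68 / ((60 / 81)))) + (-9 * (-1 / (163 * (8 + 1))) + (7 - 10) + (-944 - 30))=-238557658 / 241403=-988.21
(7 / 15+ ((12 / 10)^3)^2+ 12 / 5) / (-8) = -274343 / 375000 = -0.73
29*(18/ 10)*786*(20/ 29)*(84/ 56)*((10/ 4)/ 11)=9646.36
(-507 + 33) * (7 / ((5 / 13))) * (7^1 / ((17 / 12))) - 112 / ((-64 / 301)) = -14313929 / 340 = -42099.79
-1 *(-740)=740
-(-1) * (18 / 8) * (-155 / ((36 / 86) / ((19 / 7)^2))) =-2406065 / 392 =-6137.92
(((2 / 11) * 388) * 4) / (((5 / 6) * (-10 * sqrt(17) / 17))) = -9312 * sqrt(17) / 275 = -139.62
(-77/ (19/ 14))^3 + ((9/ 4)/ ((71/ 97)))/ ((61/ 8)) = -5425546720898/ 29706329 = -182639.42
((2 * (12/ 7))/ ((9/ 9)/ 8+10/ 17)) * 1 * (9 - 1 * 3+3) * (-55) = -2379.50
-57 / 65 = -0.88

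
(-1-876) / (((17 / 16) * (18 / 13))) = -596.13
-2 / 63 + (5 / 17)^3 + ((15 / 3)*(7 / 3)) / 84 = 0.13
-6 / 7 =-0.86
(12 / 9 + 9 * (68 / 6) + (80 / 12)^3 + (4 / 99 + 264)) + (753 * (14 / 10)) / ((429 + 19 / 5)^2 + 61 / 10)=1846167034540 / 2781730809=663.68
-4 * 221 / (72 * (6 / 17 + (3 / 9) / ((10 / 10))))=-3757 / 210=-17.89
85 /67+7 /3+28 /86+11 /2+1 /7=1158041 /121002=9.57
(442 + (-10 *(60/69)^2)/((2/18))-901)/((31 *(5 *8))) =-278811/655960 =-0.43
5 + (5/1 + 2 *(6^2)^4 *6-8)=20155394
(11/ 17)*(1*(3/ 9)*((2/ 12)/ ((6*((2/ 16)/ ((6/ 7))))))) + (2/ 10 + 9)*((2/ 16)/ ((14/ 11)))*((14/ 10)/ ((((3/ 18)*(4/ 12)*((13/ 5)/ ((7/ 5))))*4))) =17299469/ 5569200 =3.11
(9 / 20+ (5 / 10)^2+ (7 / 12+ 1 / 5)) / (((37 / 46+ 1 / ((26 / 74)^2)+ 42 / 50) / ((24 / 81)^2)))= 55350880 / 4142022723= 0.01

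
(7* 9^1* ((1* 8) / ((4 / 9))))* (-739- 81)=-929880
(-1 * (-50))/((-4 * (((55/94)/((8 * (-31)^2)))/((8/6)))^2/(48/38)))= -33424308453376/6897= -4846209722.11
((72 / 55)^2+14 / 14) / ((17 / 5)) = 8209 / 10285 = 0.80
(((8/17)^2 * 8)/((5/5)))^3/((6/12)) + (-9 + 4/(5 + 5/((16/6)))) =3588255633/1327566295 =2.70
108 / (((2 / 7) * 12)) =63 / 2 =31.50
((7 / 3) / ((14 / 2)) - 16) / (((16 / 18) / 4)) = -141 / 2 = -70.50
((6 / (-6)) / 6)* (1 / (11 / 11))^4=-1 / 6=-0.17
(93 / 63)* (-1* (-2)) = 62 / 21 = 2.95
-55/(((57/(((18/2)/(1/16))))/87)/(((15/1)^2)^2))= -11627550000/19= -611976315.79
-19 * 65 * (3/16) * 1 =-231.56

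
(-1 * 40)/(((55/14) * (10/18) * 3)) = -336/55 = -6.11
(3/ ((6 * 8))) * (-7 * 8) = -7/ 2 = -3.50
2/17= 0.12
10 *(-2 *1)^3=-80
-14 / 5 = -2.80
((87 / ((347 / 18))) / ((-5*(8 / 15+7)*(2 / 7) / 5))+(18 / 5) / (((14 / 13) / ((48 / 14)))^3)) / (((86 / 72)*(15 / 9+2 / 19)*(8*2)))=1349774951991309 / 400696900801540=3.37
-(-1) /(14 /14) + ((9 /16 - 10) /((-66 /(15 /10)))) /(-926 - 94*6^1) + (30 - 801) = -807699351 /1048960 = -770.00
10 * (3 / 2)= 15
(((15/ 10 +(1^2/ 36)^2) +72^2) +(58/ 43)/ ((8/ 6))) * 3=289033963/ 18576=15559.54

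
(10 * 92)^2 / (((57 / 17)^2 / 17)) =4158363200 / 3249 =1279890.18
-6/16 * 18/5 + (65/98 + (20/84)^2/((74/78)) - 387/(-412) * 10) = 98219741/11204340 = 8.77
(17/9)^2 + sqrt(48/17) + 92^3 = 4*sqrt(51)/17 + 63074017/81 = 778693.25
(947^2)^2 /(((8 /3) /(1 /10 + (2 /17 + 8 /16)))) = 147180747994023 /680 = 216442276461.80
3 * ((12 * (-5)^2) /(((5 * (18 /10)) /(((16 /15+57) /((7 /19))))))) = 15760.95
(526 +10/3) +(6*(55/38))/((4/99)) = 169693/228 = 744.27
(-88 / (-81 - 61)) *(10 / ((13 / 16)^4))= 28835840 / 2027831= 14.22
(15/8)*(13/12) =65/32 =2.03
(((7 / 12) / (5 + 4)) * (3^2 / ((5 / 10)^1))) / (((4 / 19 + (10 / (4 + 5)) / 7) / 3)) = 8379 / 884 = 9.48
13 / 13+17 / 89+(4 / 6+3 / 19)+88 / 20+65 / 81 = 4943312 / 684855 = 7.22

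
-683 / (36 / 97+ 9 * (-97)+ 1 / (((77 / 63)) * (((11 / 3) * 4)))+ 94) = 32065484 / 36552449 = 0.88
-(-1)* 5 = 5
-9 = -9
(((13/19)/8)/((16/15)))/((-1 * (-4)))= 195/9728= 0.02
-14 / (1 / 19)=-266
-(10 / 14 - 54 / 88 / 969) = -70997 / 99484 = -0.71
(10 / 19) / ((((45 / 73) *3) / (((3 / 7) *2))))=292 / 1197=0.24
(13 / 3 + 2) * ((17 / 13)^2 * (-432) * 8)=-6325632 / 169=-37429.78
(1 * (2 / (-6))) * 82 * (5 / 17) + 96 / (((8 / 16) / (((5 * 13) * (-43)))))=-27369050 / 51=-536648.04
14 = 14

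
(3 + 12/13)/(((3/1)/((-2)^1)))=-34/13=-2.62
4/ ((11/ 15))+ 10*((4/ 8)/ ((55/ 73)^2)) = 8629/ 605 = 14.26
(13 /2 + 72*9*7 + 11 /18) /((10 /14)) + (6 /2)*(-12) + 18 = 6342.36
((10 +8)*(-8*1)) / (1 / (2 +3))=-720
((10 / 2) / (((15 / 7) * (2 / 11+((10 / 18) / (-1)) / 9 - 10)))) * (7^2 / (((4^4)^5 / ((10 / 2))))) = -509355 / 9679000859312128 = -0.00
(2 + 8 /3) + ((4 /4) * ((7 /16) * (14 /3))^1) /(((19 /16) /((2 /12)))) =847 /171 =4.95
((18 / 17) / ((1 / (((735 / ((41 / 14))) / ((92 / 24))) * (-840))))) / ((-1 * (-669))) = -87.04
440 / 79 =5.57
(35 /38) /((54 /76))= 35 /27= 1.30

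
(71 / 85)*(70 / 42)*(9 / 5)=2.51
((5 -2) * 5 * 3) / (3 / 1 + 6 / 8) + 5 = 17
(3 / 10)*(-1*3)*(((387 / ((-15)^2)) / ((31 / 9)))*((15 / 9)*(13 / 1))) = -15093 / 1550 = -9.74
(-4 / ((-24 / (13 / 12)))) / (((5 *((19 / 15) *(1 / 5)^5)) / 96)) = 162500 / 19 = 8552.63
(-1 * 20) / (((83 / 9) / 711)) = -127980 / 83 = -1541.93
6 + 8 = 14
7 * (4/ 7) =4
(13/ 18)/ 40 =13/ 720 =0.02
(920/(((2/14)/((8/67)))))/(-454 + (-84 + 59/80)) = -4121600/2879727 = -1.43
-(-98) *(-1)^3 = -98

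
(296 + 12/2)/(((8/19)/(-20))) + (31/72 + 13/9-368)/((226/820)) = -7084385/452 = -15673.42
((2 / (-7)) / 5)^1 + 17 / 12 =571 / 420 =1.36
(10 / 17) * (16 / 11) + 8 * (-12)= -17792 / 187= -95.14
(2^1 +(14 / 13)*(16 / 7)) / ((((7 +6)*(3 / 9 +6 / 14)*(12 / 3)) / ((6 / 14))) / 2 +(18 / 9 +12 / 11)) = 2871 / 31733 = 0.09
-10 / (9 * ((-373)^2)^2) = -10 / 174211907769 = -0.00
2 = 2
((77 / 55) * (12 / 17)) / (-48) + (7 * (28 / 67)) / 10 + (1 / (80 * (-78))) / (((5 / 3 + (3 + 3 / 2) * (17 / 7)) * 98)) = 2385767701 / 8772851360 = 0.27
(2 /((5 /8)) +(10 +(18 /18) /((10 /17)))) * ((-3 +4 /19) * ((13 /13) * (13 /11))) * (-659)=67653599 /2090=32370.14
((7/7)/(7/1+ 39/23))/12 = 23/2400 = 0.01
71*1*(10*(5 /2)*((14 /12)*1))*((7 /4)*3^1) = 86975 /8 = 10871.88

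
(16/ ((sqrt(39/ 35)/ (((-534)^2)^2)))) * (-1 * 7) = -3035720588544 * sqrt(1365)/ 13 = -8627496056346.39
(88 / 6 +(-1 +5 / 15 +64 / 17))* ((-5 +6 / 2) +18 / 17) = -4832 / 289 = -16.72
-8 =-8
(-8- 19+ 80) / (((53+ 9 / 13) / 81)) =55809 / 698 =79.96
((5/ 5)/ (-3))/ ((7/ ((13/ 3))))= -13/ 63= -0.21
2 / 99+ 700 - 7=68609 / 99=693.02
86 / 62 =43 / 31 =1.39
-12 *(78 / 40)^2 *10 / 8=-4563 / 80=-57.04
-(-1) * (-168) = -168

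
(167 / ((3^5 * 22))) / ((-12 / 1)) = -167 / 64152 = -0.00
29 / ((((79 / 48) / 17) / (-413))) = -9773232 / 79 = -123711.80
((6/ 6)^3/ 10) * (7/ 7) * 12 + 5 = 31/ 5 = 6.20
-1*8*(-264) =2112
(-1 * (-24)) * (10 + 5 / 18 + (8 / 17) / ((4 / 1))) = 12724 / 51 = 249.49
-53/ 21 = -2.52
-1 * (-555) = 555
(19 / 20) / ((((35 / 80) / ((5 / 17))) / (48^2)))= 175104 / 119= 1471.46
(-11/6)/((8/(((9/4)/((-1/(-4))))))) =-33/16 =-2.06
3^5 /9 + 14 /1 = 41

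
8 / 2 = 4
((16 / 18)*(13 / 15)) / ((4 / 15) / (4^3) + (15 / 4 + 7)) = 1664 / 23229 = 0.07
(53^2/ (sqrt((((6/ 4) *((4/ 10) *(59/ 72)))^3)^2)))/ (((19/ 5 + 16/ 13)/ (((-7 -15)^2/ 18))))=2827876480000/ 22386311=126321.68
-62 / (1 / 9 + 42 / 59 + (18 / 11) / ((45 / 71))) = -1810710 / 99437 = -18.21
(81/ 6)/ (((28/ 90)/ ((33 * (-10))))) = -200475/ 14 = -14319.64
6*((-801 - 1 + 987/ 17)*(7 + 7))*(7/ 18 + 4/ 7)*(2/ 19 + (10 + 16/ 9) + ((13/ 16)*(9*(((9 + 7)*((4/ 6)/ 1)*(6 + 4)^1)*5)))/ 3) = -40387334504/ 513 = -78727747.57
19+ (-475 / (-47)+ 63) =4329 / 47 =92.11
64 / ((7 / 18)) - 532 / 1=-2572 / 7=-367.43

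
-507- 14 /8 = -2035 /4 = -508.75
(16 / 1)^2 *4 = 1024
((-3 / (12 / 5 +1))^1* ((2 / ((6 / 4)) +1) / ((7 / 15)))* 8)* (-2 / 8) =150 / 17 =8.82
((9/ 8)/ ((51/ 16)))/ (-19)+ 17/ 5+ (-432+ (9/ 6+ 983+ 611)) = 3769027/ 3230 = 1166.88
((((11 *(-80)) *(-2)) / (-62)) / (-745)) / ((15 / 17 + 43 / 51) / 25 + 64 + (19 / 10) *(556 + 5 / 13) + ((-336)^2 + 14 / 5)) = 5834400 / 17458725264667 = 0.00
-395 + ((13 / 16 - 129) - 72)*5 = -22335 / 16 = -1395.94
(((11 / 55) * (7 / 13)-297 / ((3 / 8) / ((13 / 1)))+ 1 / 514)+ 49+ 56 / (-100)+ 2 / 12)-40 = -2577736112 / 250575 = -10287.28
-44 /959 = -0.05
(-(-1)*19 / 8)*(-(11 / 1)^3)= -25289 / 8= -3161.12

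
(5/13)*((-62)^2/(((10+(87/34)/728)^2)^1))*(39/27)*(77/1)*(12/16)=226675566557440/183927679347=1232.42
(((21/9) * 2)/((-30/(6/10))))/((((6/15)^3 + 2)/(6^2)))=-70/43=-1.63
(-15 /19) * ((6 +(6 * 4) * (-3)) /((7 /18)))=17820 /133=133.98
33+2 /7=233 /7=33.29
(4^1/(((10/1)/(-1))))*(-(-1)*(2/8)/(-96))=1/960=0.00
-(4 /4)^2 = -1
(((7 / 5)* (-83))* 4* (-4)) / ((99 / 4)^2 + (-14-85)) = 1792 / 495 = 3.62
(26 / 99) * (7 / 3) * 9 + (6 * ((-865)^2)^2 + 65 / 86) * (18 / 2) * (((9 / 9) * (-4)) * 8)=-1372747190233621054 / 1419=-967404644280212.16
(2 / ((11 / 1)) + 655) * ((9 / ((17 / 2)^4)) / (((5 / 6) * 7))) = 6226848 / 32155585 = 0.19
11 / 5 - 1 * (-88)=451 / 5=90.20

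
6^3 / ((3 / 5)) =360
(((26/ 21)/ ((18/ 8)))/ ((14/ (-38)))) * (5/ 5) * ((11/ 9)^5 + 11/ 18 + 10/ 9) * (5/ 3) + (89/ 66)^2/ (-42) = -2522687756269/ 226865785608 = -11.12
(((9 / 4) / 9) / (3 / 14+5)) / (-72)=-7 / 10512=-0.00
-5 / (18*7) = -5 / 126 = -0.04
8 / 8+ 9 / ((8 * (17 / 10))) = 113 / 68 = 1.66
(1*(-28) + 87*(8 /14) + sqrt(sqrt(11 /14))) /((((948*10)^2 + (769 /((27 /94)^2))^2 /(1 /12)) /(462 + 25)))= 0.00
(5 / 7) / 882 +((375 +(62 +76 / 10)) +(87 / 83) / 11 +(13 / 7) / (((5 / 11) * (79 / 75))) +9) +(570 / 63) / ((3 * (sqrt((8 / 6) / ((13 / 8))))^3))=1235 * sqrt(78) / 2688 +1018818288799 / 2226560490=461.63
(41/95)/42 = 41/3990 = 0.01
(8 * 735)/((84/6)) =420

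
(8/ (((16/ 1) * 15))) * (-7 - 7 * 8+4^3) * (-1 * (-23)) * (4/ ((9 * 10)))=23/ 675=0.03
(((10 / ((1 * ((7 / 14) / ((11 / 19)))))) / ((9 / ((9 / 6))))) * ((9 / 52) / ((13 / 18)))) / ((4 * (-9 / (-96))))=3960 / 3211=1.23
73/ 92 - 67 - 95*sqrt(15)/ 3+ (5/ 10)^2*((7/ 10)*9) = -95*sqrt(15)/ 3 - 59461/ 920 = -187.28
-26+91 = 65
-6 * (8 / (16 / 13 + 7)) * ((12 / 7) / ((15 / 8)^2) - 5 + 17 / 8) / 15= 260702 / 280875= 0.93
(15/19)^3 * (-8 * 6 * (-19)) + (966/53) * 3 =9632178/19133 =503.43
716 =716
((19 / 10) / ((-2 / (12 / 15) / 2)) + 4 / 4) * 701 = -9113 / 25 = -364.52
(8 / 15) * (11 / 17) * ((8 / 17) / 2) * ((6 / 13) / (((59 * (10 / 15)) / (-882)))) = -931392 / 1108315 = -0.84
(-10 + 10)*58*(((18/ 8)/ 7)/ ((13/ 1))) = 0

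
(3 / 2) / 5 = 3 / 10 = 0.30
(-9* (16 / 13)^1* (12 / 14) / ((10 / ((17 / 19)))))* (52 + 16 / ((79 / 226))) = -56725056 / 682955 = -83.06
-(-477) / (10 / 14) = 3339 / 5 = 667.80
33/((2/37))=1221/2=610.50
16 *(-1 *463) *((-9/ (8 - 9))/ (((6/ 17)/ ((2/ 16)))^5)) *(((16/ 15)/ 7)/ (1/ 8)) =-657393791/ 1451520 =-452.90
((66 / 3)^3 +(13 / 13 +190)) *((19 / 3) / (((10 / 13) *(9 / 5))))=49578.39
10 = 10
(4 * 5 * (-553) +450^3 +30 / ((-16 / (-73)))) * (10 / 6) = 3644563075 / 24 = 151856794.79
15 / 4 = 3.75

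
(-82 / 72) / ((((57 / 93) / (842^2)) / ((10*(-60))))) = 45054662200 / 57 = 790432670.18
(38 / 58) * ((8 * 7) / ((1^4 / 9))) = 9576 / 29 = 330.21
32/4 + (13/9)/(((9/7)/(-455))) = -40757/81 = -503.17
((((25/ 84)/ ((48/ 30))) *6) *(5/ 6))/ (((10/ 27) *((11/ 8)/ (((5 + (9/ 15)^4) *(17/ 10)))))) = 35037/ 2200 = 15.93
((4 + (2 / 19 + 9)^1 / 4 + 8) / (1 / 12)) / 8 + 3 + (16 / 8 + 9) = 5383 / 152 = 35.41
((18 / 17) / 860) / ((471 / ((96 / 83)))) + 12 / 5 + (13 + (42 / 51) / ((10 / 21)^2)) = 9064508381 / 476283050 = 19.03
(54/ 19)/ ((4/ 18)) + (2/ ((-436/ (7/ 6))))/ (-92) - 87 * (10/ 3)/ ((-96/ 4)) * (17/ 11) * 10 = 1672757797/ 8383408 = 199.53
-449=-449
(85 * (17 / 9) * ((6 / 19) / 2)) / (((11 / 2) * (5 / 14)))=8092 / 627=12.91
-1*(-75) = 75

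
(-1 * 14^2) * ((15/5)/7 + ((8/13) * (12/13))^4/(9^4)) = -5550437346580/66074188401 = -84.00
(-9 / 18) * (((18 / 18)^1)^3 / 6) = -1 / 12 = -0.08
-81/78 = -27/26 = -1.04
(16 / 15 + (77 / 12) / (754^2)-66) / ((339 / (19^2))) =-799592600311 / 11563615440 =-69.15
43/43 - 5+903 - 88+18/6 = 814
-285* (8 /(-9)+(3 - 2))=-95 /3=-31.67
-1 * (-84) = 84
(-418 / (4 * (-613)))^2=43681 / 1503076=0.03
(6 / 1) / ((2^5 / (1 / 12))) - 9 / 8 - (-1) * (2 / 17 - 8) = -9783 / 1088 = -8.99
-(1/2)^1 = -1/2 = -0.50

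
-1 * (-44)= 44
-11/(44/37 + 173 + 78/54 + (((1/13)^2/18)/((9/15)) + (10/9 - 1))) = -3714282/59342507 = -0.06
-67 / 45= -1.49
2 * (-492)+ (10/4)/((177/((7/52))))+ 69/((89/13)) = -1595583917/1638312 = -973.92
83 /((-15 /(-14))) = 1162 /15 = 77.47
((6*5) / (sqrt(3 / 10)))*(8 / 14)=40*sqrt(30) / 7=31.30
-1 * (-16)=16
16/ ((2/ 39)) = 312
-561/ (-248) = 2.26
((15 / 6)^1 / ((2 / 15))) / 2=75 / 8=9.38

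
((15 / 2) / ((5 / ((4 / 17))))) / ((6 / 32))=32 / 17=1.88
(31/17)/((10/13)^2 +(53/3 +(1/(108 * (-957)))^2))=55965422273904/560362826103401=0.10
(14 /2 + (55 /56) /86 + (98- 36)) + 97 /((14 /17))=899615 /4816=186.80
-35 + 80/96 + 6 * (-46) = -1861/6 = -310.17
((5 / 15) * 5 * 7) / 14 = 5 / 6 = 0.83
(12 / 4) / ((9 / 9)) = 3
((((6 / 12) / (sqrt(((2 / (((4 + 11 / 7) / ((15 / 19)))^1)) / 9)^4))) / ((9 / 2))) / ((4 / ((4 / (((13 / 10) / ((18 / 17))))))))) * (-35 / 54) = -14079 / 238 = -59.16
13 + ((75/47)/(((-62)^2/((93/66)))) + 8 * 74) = 77570755/128216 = 605.00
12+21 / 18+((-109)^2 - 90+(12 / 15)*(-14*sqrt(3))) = 70825 / 6 - 56*sqrt(3) / 5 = 11784.77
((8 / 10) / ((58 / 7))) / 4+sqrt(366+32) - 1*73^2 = -1545403 / 290+sqrt(398) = -5309.03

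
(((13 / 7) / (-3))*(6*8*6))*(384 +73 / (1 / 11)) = -1481376 / 7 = -211625.14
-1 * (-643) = 643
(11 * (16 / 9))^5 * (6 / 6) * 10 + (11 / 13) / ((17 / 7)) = 373212016107733 / 13049829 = 28598996.67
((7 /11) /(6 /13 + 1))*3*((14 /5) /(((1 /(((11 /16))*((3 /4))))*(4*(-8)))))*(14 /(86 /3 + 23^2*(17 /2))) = -120393 /660312320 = -0.00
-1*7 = -7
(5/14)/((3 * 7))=5/294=0.02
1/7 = 0.14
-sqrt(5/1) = -sqrt(5) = -2.24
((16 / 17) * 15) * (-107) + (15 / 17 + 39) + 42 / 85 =-124968 / 85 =-1470.21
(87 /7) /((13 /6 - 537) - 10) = -522 /22883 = -0.02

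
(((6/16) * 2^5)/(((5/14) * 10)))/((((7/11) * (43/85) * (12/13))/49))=119119/215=554.04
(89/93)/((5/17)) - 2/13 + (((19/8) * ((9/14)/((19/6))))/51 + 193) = 1128578053/5754840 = 196.11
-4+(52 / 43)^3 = -177420 / 79507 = -2.23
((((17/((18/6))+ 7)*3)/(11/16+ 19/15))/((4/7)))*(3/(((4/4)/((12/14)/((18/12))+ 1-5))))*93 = -15266880/469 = -32551.98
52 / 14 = 26 / 7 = 3.71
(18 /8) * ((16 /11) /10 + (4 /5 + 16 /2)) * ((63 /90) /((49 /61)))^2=15.28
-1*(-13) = 13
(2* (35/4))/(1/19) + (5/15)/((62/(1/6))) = 371071/1116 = 332.50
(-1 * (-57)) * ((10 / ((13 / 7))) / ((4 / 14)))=13965 / 13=1074.23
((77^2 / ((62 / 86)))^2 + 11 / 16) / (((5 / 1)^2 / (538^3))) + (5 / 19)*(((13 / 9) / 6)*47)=421292033587208.10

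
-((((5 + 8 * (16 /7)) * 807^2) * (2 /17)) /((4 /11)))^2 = -1363498667988954849 /56644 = -24071369747704.17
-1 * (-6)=6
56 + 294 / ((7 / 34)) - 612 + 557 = 1429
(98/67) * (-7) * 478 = -327908/67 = -4894.15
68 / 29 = 2.34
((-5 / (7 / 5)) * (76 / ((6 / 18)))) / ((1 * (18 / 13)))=-12350 / 21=-588.10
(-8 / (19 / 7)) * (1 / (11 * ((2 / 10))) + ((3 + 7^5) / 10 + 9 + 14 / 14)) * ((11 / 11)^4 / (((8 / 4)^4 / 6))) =-390726 / 209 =-1869.50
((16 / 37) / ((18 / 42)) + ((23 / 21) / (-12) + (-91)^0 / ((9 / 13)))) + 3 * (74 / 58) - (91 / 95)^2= 12865893949 / 2440323900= 5.27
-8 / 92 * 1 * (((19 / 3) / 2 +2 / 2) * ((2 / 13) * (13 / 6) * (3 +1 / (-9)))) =-650 / 1863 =-0.35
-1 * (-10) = 10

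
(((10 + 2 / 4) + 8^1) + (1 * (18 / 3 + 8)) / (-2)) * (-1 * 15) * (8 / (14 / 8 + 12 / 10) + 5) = -156975 / 118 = -1330.30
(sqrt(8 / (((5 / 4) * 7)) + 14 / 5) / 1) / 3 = sqrt(182) / 21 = 0.64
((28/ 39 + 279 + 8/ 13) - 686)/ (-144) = 1217/ 432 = 2.82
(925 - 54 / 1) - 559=312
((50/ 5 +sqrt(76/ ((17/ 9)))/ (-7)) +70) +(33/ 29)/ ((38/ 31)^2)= 3381793/ 41876 - 6 *sqrt(323)/ 119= 79.85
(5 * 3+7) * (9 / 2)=99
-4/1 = -4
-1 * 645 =-645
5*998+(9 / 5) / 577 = 14396159 / 2885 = 4990.00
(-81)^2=6561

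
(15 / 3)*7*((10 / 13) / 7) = 50 / 13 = 3.85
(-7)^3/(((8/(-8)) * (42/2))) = 49/3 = 16.33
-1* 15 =-15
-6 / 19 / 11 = -6 / 209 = -0.03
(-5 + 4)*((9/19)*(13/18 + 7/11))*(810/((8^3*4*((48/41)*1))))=-1488915/6848512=-0.22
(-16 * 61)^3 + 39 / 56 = -52063993817 / 56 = -929714175.30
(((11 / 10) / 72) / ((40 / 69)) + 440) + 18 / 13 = 441.41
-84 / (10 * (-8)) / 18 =7 / 120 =0.06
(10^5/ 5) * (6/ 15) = 8000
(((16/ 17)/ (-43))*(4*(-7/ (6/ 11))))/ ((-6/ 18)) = -2464/ 731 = -3.37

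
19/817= 1/43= 0.02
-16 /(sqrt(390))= -8* sqrt(390) /195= -0.81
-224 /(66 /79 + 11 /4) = -62.47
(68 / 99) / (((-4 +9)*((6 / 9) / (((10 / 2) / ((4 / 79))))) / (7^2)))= 65807 / 66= 997.08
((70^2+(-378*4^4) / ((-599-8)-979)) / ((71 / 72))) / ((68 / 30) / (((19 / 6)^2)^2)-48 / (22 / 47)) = -84594470559060 / 1723924835009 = -49.07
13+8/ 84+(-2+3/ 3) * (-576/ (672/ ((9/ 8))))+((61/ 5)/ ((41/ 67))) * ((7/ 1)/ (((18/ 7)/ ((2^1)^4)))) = 45585227/ 51660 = 882.41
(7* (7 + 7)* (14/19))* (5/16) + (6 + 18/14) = 29.85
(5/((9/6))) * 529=5290/3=1763.33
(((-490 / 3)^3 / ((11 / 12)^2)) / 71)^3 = -6669982097041199104000000000 / 17119651564917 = -389609687542349.04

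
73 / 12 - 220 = -2567 / 12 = -213.92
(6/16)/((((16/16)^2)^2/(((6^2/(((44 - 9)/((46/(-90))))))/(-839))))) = 69/293650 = 0.00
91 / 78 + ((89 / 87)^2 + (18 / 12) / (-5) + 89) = 3440609 / 37845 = 90.91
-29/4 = -7.25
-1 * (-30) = 30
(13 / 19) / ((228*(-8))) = -0.00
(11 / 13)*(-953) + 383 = -5504 / 13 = -423.38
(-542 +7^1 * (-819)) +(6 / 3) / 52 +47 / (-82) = -6275.53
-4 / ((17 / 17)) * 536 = -2144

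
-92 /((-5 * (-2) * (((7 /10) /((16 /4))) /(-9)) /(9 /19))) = 224.12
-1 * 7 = -7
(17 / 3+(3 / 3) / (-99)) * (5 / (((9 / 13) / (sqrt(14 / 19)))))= 36400 * sqrt(266) / 16929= 35.07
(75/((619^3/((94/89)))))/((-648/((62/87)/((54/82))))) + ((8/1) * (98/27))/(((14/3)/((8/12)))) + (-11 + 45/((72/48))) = 61980486882505325/2677557033388746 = 23.15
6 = 6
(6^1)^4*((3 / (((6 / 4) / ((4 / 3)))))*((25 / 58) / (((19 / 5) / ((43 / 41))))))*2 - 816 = 6.27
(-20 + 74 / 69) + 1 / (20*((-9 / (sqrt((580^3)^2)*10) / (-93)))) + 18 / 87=672388458180 / 667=1008078647.95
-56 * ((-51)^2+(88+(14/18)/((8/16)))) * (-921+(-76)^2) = -6583574200/9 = -731508244.44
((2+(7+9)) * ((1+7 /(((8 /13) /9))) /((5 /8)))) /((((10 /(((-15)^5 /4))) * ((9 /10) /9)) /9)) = -10173650625 /2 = -5086825312.50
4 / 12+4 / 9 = 7 / 9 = 0.78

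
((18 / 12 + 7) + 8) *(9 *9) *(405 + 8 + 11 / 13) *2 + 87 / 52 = 57523047 / 52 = 1106212.44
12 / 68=3 / 17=0.18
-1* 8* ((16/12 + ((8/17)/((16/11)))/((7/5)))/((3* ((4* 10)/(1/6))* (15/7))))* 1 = -1117/137700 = -0.01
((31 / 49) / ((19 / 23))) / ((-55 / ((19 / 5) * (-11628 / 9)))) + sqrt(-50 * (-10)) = 10 * sqrt(5) + 921196 / 13475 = 90.72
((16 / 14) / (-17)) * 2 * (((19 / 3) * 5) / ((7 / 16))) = -9.73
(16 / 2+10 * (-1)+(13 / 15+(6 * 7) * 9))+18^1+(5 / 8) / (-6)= 31581 / 80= 394.76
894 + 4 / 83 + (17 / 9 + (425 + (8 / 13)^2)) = 1321.32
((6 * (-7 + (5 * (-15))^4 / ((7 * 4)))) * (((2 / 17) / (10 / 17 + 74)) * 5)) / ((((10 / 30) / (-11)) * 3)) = -5220670785 / 8876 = -588178.32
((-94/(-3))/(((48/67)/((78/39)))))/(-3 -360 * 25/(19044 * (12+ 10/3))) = -38313883/1327536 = -28.86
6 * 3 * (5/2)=45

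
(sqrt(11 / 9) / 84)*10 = 5*sqrt(11) / 126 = 0.13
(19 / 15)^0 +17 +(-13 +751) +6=762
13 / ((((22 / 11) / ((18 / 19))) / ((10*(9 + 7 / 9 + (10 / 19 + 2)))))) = 273520 / 361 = 757.67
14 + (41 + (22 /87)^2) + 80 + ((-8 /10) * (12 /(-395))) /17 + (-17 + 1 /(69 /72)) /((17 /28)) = 635839589551 /5844971025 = 108.78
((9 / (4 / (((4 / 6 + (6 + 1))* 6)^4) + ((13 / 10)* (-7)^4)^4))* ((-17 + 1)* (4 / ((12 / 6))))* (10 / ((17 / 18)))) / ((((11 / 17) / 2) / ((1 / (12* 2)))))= -12089131200000 / 2921770357533225259499911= -0.00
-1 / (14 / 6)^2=-9 / 49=-0.18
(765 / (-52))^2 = 585225 / 2704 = 216.43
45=45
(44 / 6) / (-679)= -22 / 2037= -0.01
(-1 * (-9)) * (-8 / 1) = -72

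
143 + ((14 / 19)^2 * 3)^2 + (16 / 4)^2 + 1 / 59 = 1243070518 / 7688939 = 161.67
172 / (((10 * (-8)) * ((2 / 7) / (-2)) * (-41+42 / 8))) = -301 / 715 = -0.42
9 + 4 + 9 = 22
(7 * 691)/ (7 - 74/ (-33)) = 159621/ 305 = 523.35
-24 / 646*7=-84 / 323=-0.26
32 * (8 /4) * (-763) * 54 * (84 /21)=-10547712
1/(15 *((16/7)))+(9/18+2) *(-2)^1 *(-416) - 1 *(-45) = 510007/240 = 2125.03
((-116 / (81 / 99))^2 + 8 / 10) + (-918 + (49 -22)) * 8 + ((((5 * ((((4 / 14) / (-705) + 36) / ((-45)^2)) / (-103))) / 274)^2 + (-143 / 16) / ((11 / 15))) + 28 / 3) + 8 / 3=165112054954558947227824981 / 12726820734069016890000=12973.55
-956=-956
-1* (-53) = 53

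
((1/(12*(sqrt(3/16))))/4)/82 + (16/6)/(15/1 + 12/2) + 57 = sqrt(3)/2952 + 3599/63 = 57.13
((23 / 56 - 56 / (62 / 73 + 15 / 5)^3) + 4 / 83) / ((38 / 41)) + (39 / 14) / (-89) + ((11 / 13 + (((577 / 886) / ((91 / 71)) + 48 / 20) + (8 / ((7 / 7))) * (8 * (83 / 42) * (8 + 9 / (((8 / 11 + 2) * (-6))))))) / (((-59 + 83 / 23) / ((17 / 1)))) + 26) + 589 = 6219774710474987252973437 / 19192716676442713251120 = 324.07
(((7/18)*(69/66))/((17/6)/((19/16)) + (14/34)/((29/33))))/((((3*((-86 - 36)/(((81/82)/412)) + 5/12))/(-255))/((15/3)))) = 3461059665/2909414526161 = 0.00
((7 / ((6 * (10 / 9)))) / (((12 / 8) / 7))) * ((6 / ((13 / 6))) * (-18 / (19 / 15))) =-47628 / 247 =-192.83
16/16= 1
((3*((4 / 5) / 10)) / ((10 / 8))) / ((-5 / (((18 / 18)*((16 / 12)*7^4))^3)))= -7086739046912 / 5625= -1259864719.45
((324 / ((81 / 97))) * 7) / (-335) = -2716 / 335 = -8.11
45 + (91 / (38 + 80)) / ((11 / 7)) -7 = 49961 / 1298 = 38.49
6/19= 0.32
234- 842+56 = -552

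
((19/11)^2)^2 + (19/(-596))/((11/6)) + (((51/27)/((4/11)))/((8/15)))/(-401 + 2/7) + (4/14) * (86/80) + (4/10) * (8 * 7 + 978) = 9296471822591/21989610720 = 422.77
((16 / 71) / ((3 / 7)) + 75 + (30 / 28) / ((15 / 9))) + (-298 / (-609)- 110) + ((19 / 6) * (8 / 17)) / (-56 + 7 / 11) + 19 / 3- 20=-207444677 / 4410378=-47.04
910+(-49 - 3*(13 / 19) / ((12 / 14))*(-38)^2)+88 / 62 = -80463 / 31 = -2595.58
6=6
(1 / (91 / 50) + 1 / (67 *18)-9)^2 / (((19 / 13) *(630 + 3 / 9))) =859927946329 / 11095782191676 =0.08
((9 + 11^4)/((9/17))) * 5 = 138361.11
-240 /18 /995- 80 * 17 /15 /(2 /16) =-144344 /199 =-725.35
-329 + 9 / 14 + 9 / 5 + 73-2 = -17889 / 70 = -255.56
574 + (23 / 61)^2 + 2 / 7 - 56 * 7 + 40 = 5793579 / 26047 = 222.43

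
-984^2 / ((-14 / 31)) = 15007968 / 7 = 2143995.43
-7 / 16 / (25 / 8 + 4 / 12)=-21 / 166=-0.13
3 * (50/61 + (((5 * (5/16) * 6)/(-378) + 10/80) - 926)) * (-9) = 24977.16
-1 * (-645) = 645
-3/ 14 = -0.21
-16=-16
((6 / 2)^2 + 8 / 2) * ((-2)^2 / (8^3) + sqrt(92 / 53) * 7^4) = 13 / 128 + 62426 * sqrt(1219) / 53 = 41123.74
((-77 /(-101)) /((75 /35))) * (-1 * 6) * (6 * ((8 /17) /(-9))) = 17248 /25755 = 0.67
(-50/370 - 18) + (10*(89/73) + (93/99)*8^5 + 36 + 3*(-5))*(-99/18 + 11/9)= -19229236319/145854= -131838.94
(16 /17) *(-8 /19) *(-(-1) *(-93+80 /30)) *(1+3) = 138752 /969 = 143.19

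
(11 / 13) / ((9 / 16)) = 176 / 117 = 1.50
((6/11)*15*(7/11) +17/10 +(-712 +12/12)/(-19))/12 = 1019093/275880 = 3.69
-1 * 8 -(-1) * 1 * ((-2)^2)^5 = 1016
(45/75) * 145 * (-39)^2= 132327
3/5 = 0.60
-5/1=-5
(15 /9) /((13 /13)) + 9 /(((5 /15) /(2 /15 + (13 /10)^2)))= 15269 /300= 50.90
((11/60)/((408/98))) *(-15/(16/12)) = -539/1088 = -0.50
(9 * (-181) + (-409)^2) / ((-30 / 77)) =-6377602 / 15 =-425173.47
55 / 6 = 9.17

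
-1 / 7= -0.14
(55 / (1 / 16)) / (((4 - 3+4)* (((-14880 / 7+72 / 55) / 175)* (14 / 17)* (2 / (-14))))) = 12599125 / 102237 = 123.23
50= 50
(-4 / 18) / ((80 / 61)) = -61 / 360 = -0.17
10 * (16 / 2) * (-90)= -7200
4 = 4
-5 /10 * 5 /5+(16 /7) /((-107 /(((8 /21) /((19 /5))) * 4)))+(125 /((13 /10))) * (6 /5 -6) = -3590163623 /7770126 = -462.05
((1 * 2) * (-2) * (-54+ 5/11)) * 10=23560/11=2141.82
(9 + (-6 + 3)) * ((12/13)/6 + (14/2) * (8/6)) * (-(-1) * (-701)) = -518740/13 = -39903.08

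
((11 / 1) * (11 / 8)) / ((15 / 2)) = 2.02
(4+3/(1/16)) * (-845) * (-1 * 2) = 87880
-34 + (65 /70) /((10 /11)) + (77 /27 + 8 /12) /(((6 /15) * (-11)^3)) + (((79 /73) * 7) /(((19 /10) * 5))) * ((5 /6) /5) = -229251309493 /6978246660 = -32.85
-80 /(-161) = 80 /161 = 0.50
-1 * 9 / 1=-9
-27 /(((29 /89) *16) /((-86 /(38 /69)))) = 7129701 /8816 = 808.72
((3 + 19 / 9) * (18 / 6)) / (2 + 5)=46 / 21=2.19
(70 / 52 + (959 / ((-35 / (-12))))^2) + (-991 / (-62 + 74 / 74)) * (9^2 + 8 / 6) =13018883063 / 118950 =109448.37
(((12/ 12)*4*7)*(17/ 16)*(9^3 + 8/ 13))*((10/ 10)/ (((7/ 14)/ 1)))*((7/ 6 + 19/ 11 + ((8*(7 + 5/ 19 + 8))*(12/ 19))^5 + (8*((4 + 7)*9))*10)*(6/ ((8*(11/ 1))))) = 1245878376491860981913121786365/ 154306675576335568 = 8074040684490.83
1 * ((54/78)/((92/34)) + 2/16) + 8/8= 1.38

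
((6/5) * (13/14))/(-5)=-39/175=-0.22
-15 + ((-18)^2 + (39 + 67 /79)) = 27559 /79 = 348.85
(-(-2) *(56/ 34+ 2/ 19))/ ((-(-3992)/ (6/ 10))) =849/ 1611770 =0.00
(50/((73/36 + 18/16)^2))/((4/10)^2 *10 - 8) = -40500/51529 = -0.79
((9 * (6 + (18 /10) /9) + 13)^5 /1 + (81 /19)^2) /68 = 1738999350843989 /76712500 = 22669048.08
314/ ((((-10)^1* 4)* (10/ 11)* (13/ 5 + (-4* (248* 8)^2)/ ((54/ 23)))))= 46629/ 36213541160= 0.00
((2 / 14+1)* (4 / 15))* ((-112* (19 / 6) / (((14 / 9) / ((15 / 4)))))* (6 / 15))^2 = 1247616 / 35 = 35646.17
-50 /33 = -1.52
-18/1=-18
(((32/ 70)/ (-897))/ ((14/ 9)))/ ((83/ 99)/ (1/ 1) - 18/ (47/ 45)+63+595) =-111672/ 218694378175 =-0.00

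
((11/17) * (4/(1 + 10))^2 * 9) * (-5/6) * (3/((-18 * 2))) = 10/187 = 0.05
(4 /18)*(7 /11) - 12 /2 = -5.86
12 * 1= 12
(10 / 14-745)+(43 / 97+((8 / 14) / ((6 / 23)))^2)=-739.04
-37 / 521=-0.07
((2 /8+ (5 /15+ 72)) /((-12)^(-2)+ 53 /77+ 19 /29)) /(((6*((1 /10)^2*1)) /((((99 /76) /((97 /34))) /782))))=9627467850 /18406702637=0.52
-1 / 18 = -0.06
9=9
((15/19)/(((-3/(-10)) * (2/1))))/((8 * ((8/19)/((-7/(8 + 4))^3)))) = -8575/110592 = -0.08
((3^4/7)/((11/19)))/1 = 1539/77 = 19.99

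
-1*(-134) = 134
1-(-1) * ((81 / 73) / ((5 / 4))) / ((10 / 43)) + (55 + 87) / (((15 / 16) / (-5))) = -4120027 / 5475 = -752.52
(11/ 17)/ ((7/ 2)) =22/ 119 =0.18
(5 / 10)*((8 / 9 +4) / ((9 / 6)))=44 / 27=1.63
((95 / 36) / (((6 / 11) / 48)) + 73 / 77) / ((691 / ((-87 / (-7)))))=4686023 / 1117347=4.19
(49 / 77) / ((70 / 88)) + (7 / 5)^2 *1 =69 / 25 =2.76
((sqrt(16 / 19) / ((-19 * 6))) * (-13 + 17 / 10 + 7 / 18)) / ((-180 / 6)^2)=491 * sqrt(19) / 21930750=0.00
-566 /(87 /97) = -54902 /87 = -631.06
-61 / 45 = -1.36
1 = 1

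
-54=-54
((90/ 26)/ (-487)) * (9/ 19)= -405/ 120289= -0.00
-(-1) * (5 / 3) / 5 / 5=1 / 15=0.07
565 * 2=1130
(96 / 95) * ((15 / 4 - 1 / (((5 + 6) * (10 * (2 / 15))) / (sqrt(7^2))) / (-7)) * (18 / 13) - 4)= 1.30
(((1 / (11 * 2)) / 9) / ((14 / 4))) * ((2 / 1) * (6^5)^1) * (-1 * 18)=-31104 / 77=-403.95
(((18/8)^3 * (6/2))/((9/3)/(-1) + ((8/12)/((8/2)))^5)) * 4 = -1062882/23327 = -45.56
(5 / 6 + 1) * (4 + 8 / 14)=176 / 21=8.38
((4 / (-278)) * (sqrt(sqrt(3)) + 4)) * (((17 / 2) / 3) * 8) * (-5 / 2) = 340 * 3^(1 / 4) / 417 + 1360 / 417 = 4.33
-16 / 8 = -2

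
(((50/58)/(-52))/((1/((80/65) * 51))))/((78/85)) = -72250/63713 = -1.13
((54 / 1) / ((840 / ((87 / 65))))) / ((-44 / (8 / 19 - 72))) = 13311 / 95095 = 0.14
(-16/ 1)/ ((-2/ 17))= 136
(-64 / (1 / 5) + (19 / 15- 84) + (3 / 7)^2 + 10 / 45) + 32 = -816572 / 2205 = -370.33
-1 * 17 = -17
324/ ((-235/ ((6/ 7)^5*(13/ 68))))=-8188128/ 67143965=-0.12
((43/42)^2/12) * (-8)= -1849/2646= -0.70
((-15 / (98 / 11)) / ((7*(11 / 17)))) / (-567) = 85 / 129654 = 0.00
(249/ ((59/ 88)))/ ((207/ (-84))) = -204512/ 1357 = -150.71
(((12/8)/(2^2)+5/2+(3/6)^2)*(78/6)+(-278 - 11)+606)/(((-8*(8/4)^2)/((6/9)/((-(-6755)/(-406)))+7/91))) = -3968207/9634560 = -0.41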